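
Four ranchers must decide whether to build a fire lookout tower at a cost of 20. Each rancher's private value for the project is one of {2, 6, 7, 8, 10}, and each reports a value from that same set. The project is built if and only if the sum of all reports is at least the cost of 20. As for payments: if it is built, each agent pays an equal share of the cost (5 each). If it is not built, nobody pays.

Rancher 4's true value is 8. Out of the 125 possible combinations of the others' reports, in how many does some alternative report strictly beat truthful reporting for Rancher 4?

6

Others report (2, 2, 6): truth gives 0; report 10 gives 3 > 0. Violating.
Others report (2, 2, 7): truth gives 0; report 10 gives 3 > 0. Violating.
Others report (2, 6, 2): truth gives 0; report 10 gives 3 > 0. Violating.
Others report (2, 7, 2): truth gives 0; report 10 gives 3 > 0. Violating.
Others report (2, 2, 2): truth gives 0; no alternative beats it.
Others report (2, 2, 8): truth gives 3; no alternative beats it.
(Checking all 125 profiles: 6 have a profitable deviation, 119 do not.)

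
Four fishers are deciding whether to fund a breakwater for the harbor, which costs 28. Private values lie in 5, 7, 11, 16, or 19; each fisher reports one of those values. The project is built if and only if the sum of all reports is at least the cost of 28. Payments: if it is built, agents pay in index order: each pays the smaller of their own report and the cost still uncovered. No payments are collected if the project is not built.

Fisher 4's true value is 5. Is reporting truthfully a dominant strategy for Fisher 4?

Check each profile of the others' reports and compare truth against every alternative report.
Others report (5, 5, 11): truth gives 0, best alternative gives -2.
Others report (5, 11, 5): truth gives 0, best alternative gives -2.
Others report (7, 7, 7): truth gives 0, best alternative gives -2.
Others report (11, 5, 5): truth gives 0, best alternative gives -2.
Others report (5, 5, 19): truth gives 5, best alternative gives 5.
Others report (5, 7, 16): truth gives 5, best alternative gives 5.
(Remaining 119 profiles checked similarly; truth is weakly best in each.)
In every case the truthful report is at least as good as any alternative, so it is a dominant strategy.

Yes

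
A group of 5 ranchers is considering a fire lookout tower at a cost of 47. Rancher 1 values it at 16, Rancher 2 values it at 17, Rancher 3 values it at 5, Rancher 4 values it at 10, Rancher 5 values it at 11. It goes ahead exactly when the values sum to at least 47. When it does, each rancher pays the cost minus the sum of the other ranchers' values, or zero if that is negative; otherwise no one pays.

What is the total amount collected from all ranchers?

Total value 59 ≥ cost 47, so it is built.
Rancher 1: others sum to 43; max(0, 47 - 43) = 4.
Rancher 2: others sum to 42; max(0, 47 - 42) = 5.
Rancher 3: others sum to 54; max(0, 47 - 54) = 0.
Rancher 4: others sum to 49; max(0, 47 - 49) = 0.
Rancher 5: others sum to 48; max(0, 47 - 48) = 0.
Total collected = 4 + 5 + 0 + 0 + 0 = 9.

9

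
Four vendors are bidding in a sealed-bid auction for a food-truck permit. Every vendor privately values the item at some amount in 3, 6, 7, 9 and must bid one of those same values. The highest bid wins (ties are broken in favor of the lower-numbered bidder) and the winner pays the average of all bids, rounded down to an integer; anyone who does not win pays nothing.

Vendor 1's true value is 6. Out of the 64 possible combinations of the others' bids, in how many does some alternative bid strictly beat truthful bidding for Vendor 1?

9

Others bid (3, 3, 7): truth gives 0; bid 7 gives 1 > 0. Violating.
Others bid (3, 6, 7): truth gives 0; bid 7 gives 1 > 0. Violating.
Others bid (3, 7, 3): truth gives 0; bid 7 gives 1 > 0. Violating.
Others bid (3, 7, 6): truth gives 0; bid 7 gives 1 > 0. Violating.
Others bid (3, 3, 3): truth gives 3; no alternative beats it.
Others bid (3, 3, 6): truth gives 2; no alternative beats it.
(Checking all 64 profiles: 9 have a profitable deviation, 55 do not.)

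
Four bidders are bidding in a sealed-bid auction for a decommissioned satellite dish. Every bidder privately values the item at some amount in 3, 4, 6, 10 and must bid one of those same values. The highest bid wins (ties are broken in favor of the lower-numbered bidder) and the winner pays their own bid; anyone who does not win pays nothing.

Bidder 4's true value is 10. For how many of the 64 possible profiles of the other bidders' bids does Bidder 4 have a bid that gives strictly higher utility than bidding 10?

Others bid (3, 3, 3): truth gives 0; bid 4 gives 6 > 0. Violating.
Others bid (3, 3, 4): truth gives 0; bid 6 gives 4 > 0. Violating.
Others bid (3, 4, 3): truth gives 0; bid 6 gives 4 > 0. Violating.
Others bid (3, 4, 4): truth gives 0; bid 6 gives 4 > 0. Violating.
Others bid (3, 3, 6): truth gives 0; no alternative beats it.
Others bid (3, 3, 10): truth gives 0; no alternative beats it.
(Checking all 64 profiles: 8 have a profitable deviation, 56 do not.)

8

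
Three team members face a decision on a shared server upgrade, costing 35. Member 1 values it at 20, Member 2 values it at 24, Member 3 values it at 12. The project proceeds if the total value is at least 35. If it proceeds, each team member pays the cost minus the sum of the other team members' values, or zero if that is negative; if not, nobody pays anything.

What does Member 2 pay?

3

Total value 56 ≥ cost 35, so the project is built.
The other team members' values sum to 32.
Cost minus that sum is 35 - 32 = 3.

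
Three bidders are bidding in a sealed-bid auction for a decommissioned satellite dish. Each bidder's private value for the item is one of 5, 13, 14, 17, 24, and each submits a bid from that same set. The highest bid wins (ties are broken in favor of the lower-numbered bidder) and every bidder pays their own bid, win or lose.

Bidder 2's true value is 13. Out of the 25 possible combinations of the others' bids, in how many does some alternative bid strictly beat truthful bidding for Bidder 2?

Others bid (5, 14): truth gives -13; bid 14 gives -1 > -13. Violating.
Others bid (5, 17): truth gives -13; bid 17 gives -4 > -13. Violating.
Others bid (5, 24): truth gives -13; bid 5 gives -5 > -13. Violating.
Others bid (13, 5): truth gives -13; bid 14 gives -1 > -13. Violating.
Others bid (5, 5): truth gives 0; no alternative beats it.
Others bid (5, 13): truth gives 0; no alternative beats it.
(Checking all 25 profiles: 23 have a profitable deviation, 2 do not.)

23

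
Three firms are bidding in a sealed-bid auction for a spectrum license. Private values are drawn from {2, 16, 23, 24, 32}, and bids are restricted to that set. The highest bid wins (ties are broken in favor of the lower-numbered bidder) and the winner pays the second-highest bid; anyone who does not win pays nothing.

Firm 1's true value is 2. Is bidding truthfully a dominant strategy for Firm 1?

Yes

Check each profile of the others' bids and compare truth against every alternative bid.
Others bid (2, 16): truth gives 0, best alternative gives -14.
Others bid (16, 2): truth gives 0, best alternative gives -14.
Others bid (16, 16): truth gives 0, best alternative gives -14.
Others bid (2, 2): truth gives 0, best alternative gives 0.
Others bid (2, 23): truth gives 0, best alternative gives 0.
Others bid (2, 24): truth gives 0, best alternative gives 0.
(Remaining 19 profiles checked similarly; truth is weakly best in each.)
In every case the truthful bid is at least as good as any alternative, so it is a dominant strategy.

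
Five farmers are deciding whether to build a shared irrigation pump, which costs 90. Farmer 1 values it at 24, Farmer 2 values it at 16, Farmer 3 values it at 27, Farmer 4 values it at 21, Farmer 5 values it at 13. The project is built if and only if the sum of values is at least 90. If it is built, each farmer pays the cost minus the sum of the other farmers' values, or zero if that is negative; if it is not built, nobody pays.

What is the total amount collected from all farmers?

Total value 101 ≥ cost 90, so it is built.
Farmer 1: others sum to 77; max(0, 90 - 77) = 13.
Farmer 2: others sum to 85; max(0, 90 - 85) = 5.
Farmer 3: others sum to 74; max(0, 90 - 74) = 16.
Farmer 4: others sum to 80; max(0, 90 - 80) = 10.
Farmer 5: others sum to 88; max(0, 90 - 88) = 2.
Total collected = 13 + 5 + 16 + 10 + 2 = 46.

46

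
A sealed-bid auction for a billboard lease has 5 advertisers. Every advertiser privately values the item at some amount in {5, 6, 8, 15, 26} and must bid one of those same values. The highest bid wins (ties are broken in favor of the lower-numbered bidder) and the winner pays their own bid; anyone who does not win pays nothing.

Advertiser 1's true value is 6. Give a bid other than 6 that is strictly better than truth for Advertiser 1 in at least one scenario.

5

Suppose Advertiser 2 bids 5, Advertiser 3 bids 5, Advertiser 4 bids 5 and Advertiser 5 bids 5.
Bid 6: wins, pays 6, utility 6 - 6 = 0.
Bid 5: wins, pays 5, utility 6 - 5 = 1.
So bidding 5 beats truth here (1 > 0).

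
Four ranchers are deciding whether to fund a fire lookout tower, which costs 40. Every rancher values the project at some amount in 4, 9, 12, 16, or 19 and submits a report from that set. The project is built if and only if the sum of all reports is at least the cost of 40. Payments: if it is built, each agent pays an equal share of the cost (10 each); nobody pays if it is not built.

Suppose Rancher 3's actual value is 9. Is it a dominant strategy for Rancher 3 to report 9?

Consider the case where Rancher 1 reports 4, Rancher 2 reports 9 and Rancher 4 reports 19.
Truthful report 9: project built, pays 10, utility 9 - 10 = -1.
Report 4 instead: project not built, utility 0.
Since 0 > -1, reporting 4 is strictly better here, so truthful reporting is not dominant.

No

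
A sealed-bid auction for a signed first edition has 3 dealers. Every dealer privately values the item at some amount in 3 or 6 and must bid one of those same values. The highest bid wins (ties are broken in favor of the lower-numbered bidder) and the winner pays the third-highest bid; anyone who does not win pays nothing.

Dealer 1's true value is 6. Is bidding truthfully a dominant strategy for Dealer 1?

Yes

Check each profile of the others' bids and compare truth against every alternative bid.
Others bid (3, 6): truth gives 3, best alternative gives 0.
Others bid (6, 3): truth gives 3, best alternative gives 0.
Others bid (3, 3): truth gives 3, best alternative gives 3.
Others bid (6, 6): truth gives 0, best alternative gives 0.
In every case the truthful bid is at least as good as any alternative, so it is a dominant strategy.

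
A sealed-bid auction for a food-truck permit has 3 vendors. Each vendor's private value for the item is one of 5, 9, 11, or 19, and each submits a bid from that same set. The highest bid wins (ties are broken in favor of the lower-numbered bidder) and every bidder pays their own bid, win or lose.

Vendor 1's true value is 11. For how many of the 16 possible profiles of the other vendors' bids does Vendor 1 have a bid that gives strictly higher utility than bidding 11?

11

Others bid (5, 5): truth gives 0; bid 5 gives 6 > 0. Violating.
Others bid (5, 9): truth gives 0; bid 9 gives 2 > 0. Violating.
Others bid (5, 19): truth gives -11; bid 5 gives -5 > -11. Violating.
Others bid (9, 5): truth gives 0; bid 9 gives 2 > 0. Violating.
Others bid (5, 11): truth gives 0; no alternative beats it.
Others bid (9, 11): truth gives 0; no alternative beats it.
(Checking all 16 profiles: 11 have a profitable deviation, 5 do not.)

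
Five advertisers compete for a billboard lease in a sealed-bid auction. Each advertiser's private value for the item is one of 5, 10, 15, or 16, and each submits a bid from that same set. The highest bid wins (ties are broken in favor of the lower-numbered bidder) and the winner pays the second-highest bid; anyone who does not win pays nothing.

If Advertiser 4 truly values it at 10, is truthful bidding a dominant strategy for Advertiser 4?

Check each profile of the others' bids and compare truth against every alternative bid.
Others bid (5, 5, 5, 5): truth gives 5, best alternative gives 5.
Others bid (5, 5, 5, 10): truth gives 0, best alternative gives 0.
Others bid (5, 5, 5, 15): truth gives 0, best alternative gives 0.
Others bid (5, 5, 5, 16): truth gives 0, best alternative gives 0.
Others bid (5, 5, 10, 5): truth gives 0, best alternative gives 0.
Others bid (5, 5, 10, 10): truth gives 0, best alternative gives 0.
(Remaining 250 profiles checked similarly; truth is weakly best in each.)
In every case the truthful bid is at least as good as any alternative, so it is a dominant strategy.

Yes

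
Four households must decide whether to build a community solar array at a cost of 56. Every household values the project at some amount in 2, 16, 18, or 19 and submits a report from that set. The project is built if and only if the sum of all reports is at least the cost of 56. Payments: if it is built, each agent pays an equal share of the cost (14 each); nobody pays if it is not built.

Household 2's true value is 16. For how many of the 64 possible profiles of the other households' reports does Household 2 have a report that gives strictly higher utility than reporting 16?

Others report (2, 16, 19): truth gives 0; report 19 gives 2 > 0. Violating.
Others report (2, 18, 18): truth gives 0; report 18 gives 2 > 0. Violating.
Others report (2, 18, 19): truth gives 0; report 18 gives 2 > 0. Violating.
Others report (2, 19, 16): truth gives 0; report 19 gives 2 > 0. Violating.
Others report (2, 2, 2): truth gives 0; no alternative beats it.
Others report (2, 2, 16): truth gives 0; no alternative beats it.
(Checking all 64 profiles: 15 have a profitable deviation, 49 do not.)

15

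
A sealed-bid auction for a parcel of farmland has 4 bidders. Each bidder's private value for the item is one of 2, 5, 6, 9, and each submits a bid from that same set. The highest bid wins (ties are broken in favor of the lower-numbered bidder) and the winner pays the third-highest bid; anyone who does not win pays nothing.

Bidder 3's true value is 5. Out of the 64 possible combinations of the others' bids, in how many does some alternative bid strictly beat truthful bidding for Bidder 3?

6

Others bid (2, 2, 6): truth gives 0; bid 6 gives 3 > 0. Violating.
Others bid (2, 2, 9): truth gives 0; bid 9 gives 3 > 0. Violating.
Others bid (2, 5, 2): truth gives 0; bid 6 gives 3 > 0. Violating.
Others bid (2, 6, 2): truth gives 0; bid 9 gives 3 > 0. Violating.
Others bid (2, 2, 2): truth gives 3; no alternative beats it.
Others bid (2, 2, 5): truth gives 3; no alternative beats it.
(Checking all 64 profiles: 6 have a profitable deviation, 58 do not.)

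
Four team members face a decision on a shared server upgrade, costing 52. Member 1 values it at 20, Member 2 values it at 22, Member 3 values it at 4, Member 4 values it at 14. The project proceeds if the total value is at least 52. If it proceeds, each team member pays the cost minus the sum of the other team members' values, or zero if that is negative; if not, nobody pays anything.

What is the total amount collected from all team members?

Total value 60 ≥ cost 52, so it is built.
Member 1: others sum to 40; max(0, 52 - 40) = 12.
Member 2: others sum to 38; max(0, 52 - 38) = 14.
Member 3: others sum to 56; max(0, 52 - 56) = 0.
Member 4: others sum to 46; max(0, 52 - 46) = 6.
Total collected = 12 + 14 + 0 + 6 = 32.

32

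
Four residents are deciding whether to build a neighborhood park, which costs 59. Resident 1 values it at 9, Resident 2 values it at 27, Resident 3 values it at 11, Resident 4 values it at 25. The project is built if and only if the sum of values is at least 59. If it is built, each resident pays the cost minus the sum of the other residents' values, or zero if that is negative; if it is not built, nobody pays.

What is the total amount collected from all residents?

Total value 72 ≥ cost 59, so it is built.
Resident 1: others sum to 63; max(0, 59 - 63) = 0.
Resident 2: others sum to 45; max(0, 59 - 45) = 14.
Resident 3: others sum to 61; max(0, 59 - 61) = 0.
Resident 4: others sum to 47; max(0, 59 - 47) = 12.
Total collected = 0 + 14 + 0 + 12 = 26.

26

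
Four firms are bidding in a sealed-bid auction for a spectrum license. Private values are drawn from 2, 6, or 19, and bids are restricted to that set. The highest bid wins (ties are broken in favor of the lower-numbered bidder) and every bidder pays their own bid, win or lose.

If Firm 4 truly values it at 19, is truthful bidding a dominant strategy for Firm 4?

Consider the case where Firm 1 bids 2, Firm 2 bids 2 and Firm 3 bids 2.
Truthful bid 19: wins, pays 19, utility 19 - 19 = 0.
Bid 6 instead: wins, pays 6, utility 19 - 6 = 13.
Since 13 > 0, bidding 6 is strictly better here, so truthful bidding is not dominant.

No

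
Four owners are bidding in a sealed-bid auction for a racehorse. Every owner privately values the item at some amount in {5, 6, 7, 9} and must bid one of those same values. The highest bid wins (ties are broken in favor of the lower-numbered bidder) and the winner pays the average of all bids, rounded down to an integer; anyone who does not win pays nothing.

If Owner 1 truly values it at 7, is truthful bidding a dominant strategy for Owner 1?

Consider the case where Owner 2 bids 5, Owner 3 bids 6 and Owner 4 bids 6.
Truthful bid 7: wins, pays 6, utility 7 - 6 = 1.
Bid 6 instead: wins, pays 5, utility 7 - 5 = 2.
Since 2 > 1, bidding 6 is strictly better here, so truthful bidding is not dominant.

No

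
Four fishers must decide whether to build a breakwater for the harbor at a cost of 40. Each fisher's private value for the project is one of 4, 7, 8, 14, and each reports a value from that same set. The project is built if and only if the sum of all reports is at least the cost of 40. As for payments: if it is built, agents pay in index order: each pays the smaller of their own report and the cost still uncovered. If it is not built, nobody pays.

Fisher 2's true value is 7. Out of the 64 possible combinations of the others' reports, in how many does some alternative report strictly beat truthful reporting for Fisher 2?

Others report (8, 14, 14): truth gives 0; report 4 gives 3 > 0. Violating.
Others report (14, 8, 14): truth gives 0; report 4 gives 3 > 0. Violating.
Others report (14, 14, 8): truth gives 0; report 4 gives 3 > 0. Violating.
Others report (14, 14, 14): truth gives 0; report 4 gives 3 > 0. Violating.
Others report (4, 4, 4): truth gives 0; no alternative beats it.
Others report (4, 4, 7): truth gives 0; no alternative beats it.
(Checking all 64 profiles: 4 have a profitable deviation, 60 do not.)

4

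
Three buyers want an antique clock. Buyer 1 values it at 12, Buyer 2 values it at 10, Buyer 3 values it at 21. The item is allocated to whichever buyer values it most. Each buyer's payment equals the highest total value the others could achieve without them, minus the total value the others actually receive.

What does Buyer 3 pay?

Buyer 3 has the highest value and receives the item.
Without Buyer 3, the item would go to the next-highest value, 12, so the others could achieve 12.
With Buyer 3 present and winning, the others receive nothing, so their total is 0.
Payment = 12 - 0 = 12.

12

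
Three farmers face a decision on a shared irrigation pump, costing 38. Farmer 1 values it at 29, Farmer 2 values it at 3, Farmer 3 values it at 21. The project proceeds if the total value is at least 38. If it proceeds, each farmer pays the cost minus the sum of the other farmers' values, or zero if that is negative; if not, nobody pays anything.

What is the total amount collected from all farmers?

20

Total value 53 ≥ cost 38, so it is built.
Farmer 1: others sum to 24; max(0, 38 - 24) = 14.
Farmer 2: others sum to 50; max(0, 38 - 50) = 0.
Farmer 3: others sum to 32; max(0, 38 - 32) = 6.
Total collected = 14 + 0 + 6 = 20.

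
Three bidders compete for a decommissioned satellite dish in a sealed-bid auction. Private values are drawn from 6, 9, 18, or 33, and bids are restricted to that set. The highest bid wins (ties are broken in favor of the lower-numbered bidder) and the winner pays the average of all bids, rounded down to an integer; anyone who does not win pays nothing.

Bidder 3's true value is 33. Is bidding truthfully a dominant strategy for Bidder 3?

No

Consider the case where Bidder 1 bids 6 and Bidder 2 bids 6.
Truthful bid 33: wins, pays 15, utility 33 - 15 = 18.
Bid 9 instead: wins, pays 7, utility 33 - 7 = 26.
Since 26 > 18, bidding 9 is strictly better here, so truthful bidding is not dominant.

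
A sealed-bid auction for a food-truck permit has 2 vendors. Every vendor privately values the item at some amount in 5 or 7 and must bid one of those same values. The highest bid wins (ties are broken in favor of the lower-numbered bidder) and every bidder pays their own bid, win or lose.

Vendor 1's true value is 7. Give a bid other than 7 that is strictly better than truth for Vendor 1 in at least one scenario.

Suppose Vendor 2 bids 5.
Bid 7: wins, pays 7, utility 7 - 7 = 0.
Bid 5: wins, pays 5, utility 7 - 5 = 2.
So bidding 5 beats truth here (2 > 0).

5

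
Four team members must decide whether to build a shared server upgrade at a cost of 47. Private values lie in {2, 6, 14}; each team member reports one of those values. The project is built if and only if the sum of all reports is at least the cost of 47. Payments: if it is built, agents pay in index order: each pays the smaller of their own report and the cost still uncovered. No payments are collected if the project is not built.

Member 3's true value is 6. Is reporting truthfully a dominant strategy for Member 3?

Check each profile of the others' reports and compare truth against every alternative report.
Others report (2, 2, 2): truth gives 0, best alternative gives 0.
Others report (2, 2, 6): truth gives 0, best alternative gives 0.
Others report (2, 2, 14): truth gives 0, best alternative gives 0.
Others report (2, 6, 2): truth gives 0, best alternative gives 0.
Others report (2, 6, 6): truth gives 0, best alternative gives 0.
Others report (2, 6, 14): truth gives 0, best alternative gives 0.
(Remaining 21 profiles checked similarly; truth is weakly best in each.)
In every case the truthful report is at least as good as any alternative, so it is a dominant strategy.

Yes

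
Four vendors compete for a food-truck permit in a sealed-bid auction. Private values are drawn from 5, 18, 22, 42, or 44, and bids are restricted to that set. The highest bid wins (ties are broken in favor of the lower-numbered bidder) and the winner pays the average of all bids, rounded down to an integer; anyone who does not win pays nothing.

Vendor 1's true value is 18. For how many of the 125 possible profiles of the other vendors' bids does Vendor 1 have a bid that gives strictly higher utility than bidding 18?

Others bid (5, 5, 5): truth gives 10; bid 5 gives 13 > 10. Violating.
Others bid (5, 5, 22): truth gives 0; bid 22 gives 5 > 0. Violating.
Others bid (5, 18, 22): truth gives 0; bid 22 gives 2 > 0. Violating.
Others bid (5, 22, 5): truth gives 0; bid 22 gives 5 > 0. Violating.
Others bid (5, 5, 18): truth gives 7; no alternative beats it.
Others bid (5, 5, 42): truth gives 0; no alternative beats it.
(Checking all 125 profiles: 13 have a profitable deviation, 112 do not.)

13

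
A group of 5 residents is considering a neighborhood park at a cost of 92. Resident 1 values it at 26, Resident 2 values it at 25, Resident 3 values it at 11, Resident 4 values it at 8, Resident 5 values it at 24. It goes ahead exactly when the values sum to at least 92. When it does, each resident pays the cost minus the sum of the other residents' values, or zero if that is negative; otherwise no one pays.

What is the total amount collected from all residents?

84

Total value 94 ≥ cost 92, so it is built.
Resident 1: others sum to 68; max(0, 92 - 68) = 24.
Resident 2: others sum to 69; max(0, 92 - 69) = 23.
Resident 3: others sum to 83; max(0, 92 - 83) = 9.
Resident 4: others sum to 86; max(0, 92 - 86) = 6.
Resident 5: others sum to 70; max(0, 92 - 70) = 22.
Total collected = 24 + 23 + 9 + 6 + 22 = 84.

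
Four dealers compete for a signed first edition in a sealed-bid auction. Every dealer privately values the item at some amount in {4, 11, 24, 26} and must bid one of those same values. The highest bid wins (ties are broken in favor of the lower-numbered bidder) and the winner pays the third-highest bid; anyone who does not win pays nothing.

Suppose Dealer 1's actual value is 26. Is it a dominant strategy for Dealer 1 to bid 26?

Check each profile of the others' bids and compare truth against every alternative bid.
Others bid (4, 4, 26): truth gives 22, best alternative gives 0.
Others bid (4, 26, 4): truth gives 22, best alternative gives 0.
Others bid (26, 4, 4): truth gives 22, best alternative gives 0.
Others bid (4, 11, 26): truth gives 15, best alternative gives 0.
Others bid (4, 26, 11): truth gives 15, best alternative gives 0.
Others bid (11, 4, 26): truth gives 15, best alternative gives 0.
(Remaining 58 profiles checked similarly; truth is weakly best in each.)
In every case the truthful bid is at least as good as any alternative, so it is a dominant strategy.

Yes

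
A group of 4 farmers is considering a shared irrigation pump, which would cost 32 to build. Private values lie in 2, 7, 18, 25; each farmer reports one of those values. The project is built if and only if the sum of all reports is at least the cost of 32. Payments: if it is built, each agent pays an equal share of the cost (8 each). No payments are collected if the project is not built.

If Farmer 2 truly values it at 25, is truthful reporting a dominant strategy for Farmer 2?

Check each profile of the others' reports and compare truth against every alternative report.
Others report (2, 2, 7): truth gives 17, best alternative gives 0.
Others report (2, 7, 2): truth gives 17, best alternative gives 0.
Others report (7, 2, 2): truth gives 17, best alternative gives 0.
Others report (2, 2, 18): truth gives 17, best alternative gives 17.
Others report (2, 2, 25): truth gives 17, best alternative gives 17.
Others report (2, 7, 7): truth gives 17, best alternative gives 17.
(Remaining 58 profiles checked similarly; truth is weakly best in each.)
In every case the truthful report is at least as good as any alternative, so it is a dominant strategy.

Yes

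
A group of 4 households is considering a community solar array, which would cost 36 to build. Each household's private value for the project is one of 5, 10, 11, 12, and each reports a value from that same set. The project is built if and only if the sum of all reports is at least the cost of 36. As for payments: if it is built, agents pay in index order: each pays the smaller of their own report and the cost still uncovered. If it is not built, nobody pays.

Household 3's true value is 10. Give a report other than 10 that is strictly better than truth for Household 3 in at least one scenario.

5

Suppose Household 1 reports 10, Household 2 reports 10 and Household 4 reports 11.
Report 10: project built, pays 10, utility 10 - 10 = 0.
Report 5: project built, pays 5, utility 10 - 5 = 5.
So reporting 5 beats truth here (5 > 0).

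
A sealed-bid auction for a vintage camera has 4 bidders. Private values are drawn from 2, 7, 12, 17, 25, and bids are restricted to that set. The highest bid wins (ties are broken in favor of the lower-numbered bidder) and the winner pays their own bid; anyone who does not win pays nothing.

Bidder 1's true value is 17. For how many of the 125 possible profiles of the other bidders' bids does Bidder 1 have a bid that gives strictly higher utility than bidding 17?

Others bid (2, 2, 2): truth gives 0; bid 2 gives 15 > 0. Violating.
Others bid (2, 2, 7): truth gives 0; bid 7 gives 10 > 0. Violating.
Others bid (2, 2, 12): truth gives 0; bid 12 gives 5 > 0. Violating.
Others bid (2, 7, 2): truth gives 0; bid 7 gives 10 > 0. Violating.
Others bid (2, 2, 17): truth gives 0; no alternative beats it.
Others bid (2, 2, 25): truth gives 0; no alternative beats it.
(Checking all 125 profiles: 27 have a profitable deviation, 98 do not.)

27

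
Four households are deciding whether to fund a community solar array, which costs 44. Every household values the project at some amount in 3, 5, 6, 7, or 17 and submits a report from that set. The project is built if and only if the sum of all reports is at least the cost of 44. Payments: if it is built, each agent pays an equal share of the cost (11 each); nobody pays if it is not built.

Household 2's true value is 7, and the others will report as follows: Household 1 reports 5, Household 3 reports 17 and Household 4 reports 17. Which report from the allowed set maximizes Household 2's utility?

3

Report 3: project not built, utility 0.
Report 5: project built, pays 11, utility 7 - 11 = -4.
Report 6: project built, pays 11, utility 7 - 11 = -4.
Report 7: project built, pays 11, utility 7 - 11 = -4.
Report 17: project built, pays 11, utility 7 - 11 = -4.
The best choice is 3 with utility 0.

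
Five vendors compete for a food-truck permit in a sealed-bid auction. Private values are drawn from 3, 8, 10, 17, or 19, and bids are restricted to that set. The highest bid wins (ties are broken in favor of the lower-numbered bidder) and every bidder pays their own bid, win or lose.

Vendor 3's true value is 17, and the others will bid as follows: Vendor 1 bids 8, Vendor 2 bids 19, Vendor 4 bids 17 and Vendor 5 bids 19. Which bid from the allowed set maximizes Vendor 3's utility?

Bid 3: loses but pays 3, utility -3.
Bid 8: loses but pays 8, utility -8.
Bid 10: loses but pays 10, utility -10.
Bid 17: loses but pays 17, utility -17.
Bid 19: loses but pays 19, utility -19.
The best choice is 3 with utility -3.

3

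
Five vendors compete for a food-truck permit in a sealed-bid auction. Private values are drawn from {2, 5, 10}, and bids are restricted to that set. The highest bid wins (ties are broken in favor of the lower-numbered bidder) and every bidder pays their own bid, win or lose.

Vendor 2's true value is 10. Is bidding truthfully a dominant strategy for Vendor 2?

Consider the case where Vendor 1 bids 2, Vendor 3 bids 2, Vendor 4 bids 2 and Vendor 5 bids 2.
Truthful bid 10: wins, pays 10, utility 10 - 10 = 0.
Bid 5 instead: wins, pays 5, utility 10 - 5 = 5.
Since 5 > 0, bidding 5 is strictly better here, so truthful bidding is not dominant.

No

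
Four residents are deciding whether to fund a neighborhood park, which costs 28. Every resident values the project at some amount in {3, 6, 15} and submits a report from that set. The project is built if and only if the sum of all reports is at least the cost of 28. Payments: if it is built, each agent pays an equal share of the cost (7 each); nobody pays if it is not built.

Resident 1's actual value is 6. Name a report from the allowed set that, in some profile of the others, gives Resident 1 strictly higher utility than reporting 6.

Suppose Resident 2 reports 3, Resident 3 reports 6 and Resident 4 reports 15.
Report 6: project built, pays 7, utility 6 - 7 = -1.
Report 3: project not built, utility 0.
So reporting 3 beats truth here (0 > -1).

3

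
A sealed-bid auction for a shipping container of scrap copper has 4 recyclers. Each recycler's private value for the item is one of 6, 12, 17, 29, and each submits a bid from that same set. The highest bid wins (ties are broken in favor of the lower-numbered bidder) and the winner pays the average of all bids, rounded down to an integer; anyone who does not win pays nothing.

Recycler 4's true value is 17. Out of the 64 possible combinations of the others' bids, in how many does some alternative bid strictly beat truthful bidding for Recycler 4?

Others bid (6, 6, 6): truth gives 9; bid 12 gives 10 > 9. Violating.
Others bid (6, 6, 17): truth gives 0; bid 29 gives 3 > 0. Violating.
Others bid (6, 12, 17): truth gives 0; bid 29 gives 1 > 0. Violating.
Others bid (6, 17, 6): truth gives 0; bid 29 gives 3 > 0. Violating.
Others bid (6, 6, 12): truth gives 7; no alternative beats it.
Others bid (6, 6, 29): truth gives 0; no alternative beats it.
(Checking all 64 profiles: 10 have a profitable deviation, 54 do not.)

10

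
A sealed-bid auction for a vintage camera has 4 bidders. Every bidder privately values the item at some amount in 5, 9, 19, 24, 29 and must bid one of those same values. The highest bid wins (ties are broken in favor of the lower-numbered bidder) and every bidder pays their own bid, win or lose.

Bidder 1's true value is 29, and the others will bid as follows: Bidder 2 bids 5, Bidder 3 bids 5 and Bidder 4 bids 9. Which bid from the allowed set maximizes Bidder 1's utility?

Bid 5: loses but pays 5, utility -5.
Bid 9: wins, pays 9, utility 29 - 9 = 20.
Bid 19: wins, pays 19, utility 29 - 19 = 10.
Bid 24: wins, pays 24, utility 29 - 24 = 5.
Bid 29: wins, pays 29, utility 29 - 29 = 0.
The best choice is 9 with utility 20.

9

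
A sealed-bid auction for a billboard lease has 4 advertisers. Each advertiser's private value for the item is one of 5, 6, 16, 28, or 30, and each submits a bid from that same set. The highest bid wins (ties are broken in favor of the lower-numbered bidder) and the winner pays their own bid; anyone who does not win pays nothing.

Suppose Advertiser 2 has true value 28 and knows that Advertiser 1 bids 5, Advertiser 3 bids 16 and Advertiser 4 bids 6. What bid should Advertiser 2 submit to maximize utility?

Bid 5: loses, pays 0, utility 0.
Bid 6: loses, pays 0, utility 0.
Bid 16: wins, pays 16, utility 28 - 16 = 12.
Bid 28: wins, pays 28, utility 28 - 28 = 0.
Bid 30: wins, pays 30, utility 28 - 30 = -2.
The best choice is 16 with utility 12.

16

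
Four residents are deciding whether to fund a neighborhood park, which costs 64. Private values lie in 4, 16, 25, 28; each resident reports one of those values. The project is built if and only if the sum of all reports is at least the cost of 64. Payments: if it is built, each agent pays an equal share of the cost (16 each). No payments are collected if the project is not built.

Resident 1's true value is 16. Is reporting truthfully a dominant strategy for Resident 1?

Check each profile of the others' reports and compare truth against every alternative report.
Others report (4, 4, 4): truth gives 0, best alternative gives 0.
Others report (4, 4, 16): truth gives 0, best alternative gives 0.
Others report (4, 4, 25): truth gives 0, best alternative gives 0.
Others report (4, 4, 28): truth gives 0, best alternative gives 0.
Others report (4, 16, 4): truth gives 0, best alternative gives 0.
Others report (4, 16, 16): truth gives 0, best alternative gives 0.
(Remaining 58 profiles checked similarly; truth is weakly best in each.)
In every case the truthful report is at least as good as any alternative, so it is a dominant strategy.

Yes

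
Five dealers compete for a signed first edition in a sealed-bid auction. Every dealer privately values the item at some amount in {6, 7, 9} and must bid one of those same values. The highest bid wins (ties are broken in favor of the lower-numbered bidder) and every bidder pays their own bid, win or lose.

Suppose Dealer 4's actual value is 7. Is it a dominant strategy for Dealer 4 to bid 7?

Consider the case where Dealer 1 bids 6, Dealer 2 bids 6, Dealer 3 bids 6 and Dealer 5 bids 9.
Truthful bid 7: loses but pays 7, utility -7.
Bid 6 instead: loses but pays 6, utility -6.
Since -6 > -7, bidding 6 is strictly better here, so truthful bidding is not dominant.

No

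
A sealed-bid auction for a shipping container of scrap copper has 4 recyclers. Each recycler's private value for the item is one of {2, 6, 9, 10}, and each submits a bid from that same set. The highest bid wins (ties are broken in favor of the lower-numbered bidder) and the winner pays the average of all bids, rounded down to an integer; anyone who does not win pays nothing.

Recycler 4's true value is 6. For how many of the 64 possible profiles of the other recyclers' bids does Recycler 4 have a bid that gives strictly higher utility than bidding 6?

Others bid (2, 2, 6): truth gives 0; bid 9 gives 2 > 0. Violating.
Others bid (2, 2, 9): truth gives 0; bid 10 gives 1 > 0. Violating.
Others bid (2, 6, 2): truth gives 0; bid 9 gives 2 > 0. Violating.
Others bid (2, 6, 6): truth gives 0; bid 9 gives 1 > 0. Violating.
Others bid (2, 2, 2): truth gives 3; no alternative beats it.
Others bid (2, 2, 10): truth gives 0; no alternative beats it.
(Checking all 64 profiles: 9 have a profitable deviation, 55 do not.)

9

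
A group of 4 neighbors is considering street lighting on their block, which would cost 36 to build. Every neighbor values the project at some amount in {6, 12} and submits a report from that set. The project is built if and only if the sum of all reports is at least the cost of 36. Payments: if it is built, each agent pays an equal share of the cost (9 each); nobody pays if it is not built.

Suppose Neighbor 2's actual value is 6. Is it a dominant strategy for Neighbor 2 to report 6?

Check each profile of the others' reports and compare truth against every alternative report.
Others report (6, 6, 12): truth gives 0, best alternative gives -3.
Others report (6, 12, 6): truth gives 0, best alternative gives -3.
Others report (12, 6, 6): truth gives 0, best alternative gives -3.
Others report (6, 12, 12): truth gives -3, best alternative gives -3.
Others report (12, 6, 12): truth gives -3, best alternative gives -3.
Others report (12, 12, 6): truth gives -3, best alternative gives -3.
(Remaining 2 profiles checked similarly; truth is weakly best in each.)
In every case the truthful report is at least as good as any alternative, so it is a dominant strategy.

Yes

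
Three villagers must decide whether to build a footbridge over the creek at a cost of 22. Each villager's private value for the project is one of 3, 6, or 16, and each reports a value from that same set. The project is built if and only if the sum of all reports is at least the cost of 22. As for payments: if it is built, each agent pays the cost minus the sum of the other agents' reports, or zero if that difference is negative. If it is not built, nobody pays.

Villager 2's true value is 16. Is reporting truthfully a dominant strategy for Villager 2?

Check each profile of the others' reports and compare truth against every alternative report.
Others report (6, 6): truth gives 6, best alternative gives 0.
Others report (3, 6): truth gives 3, best alternative gives 0.
Others report (6, 3): truth gives 3, best alternative gives 0.
Others report (6, 16): truth gives 16, best alternative gives 16.
Others report (16, 6): truth gives 16, best alternative gives 16.
Others report (16, 16): truth gives 16, best alternative gives 16.
(Remaining 3 profiles checked similarly; truth is weakly best in each.)
In every case the truthful report is at least as good as any alternative, so it is a dominant strategy.

Yes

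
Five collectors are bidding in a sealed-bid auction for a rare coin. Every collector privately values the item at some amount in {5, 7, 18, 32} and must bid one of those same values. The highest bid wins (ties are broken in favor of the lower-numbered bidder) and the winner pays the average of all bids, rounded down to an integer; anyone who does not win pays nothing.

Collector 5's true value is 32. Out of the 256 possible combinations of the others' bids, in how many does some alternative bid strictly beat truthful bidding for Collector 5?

16

Others bid (5, 5, 5, 5): truth gives 22; bid 7 gives 27 > 22. Violating.
Others bid (5, 5, 5, 7): truth gives 22; bid 18 gives 24 > 22. Violating.
Others bid (5, 5, 7, 5): truth gives 22; bid 18 gives 24 > 22. Violating.
Others bid (5, 5, 7, 7): truth gives 21; bid 18 gives 24 > 21. Violating.
Others bid (5, 5, 5, 18): truth gives 19; no alternative beats it.
Others bid (5, 5, 5, 32): truth gives 0; no alternative beats it.
(Checking all 256 profiles: 16 have a profitable deviation, 240 do not.)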